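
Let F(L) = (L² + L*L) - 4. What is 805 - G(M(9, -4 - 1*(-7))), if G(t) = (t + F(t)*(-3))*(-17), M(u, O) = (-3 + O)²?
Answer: 1009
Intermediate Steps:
F(L) = -4 + 2*L² (F(L) = (L² + L²) - 4 = 2*L² - 4 = -4 + 2*L²)
G(t) = -204 - 17*t + 102*t² (G(t) = (t + (-4 + 2*t²)*(-3))*(-17) = (t + (12 - 6*t²))*(-17) = (12 + t - 6*t²)*(-17) = -204 - 17*t + 102*t²)
805 - G(M(9, -4 - 1*(-7))) = 805 - (-204 - 17*(-3 + (-4 - 1*(-7)))² + 102*((-3 + (-4 - 1*(-7)))²)²) = 805 - (-204 - 17*(-3 + (-4 + 7))² + 102*((-3 + (-4 + 7))²)²) = 805 - (-204 - 17*(-3 + 3)² + 102*((-3 + 3)²)²) = 805 - (-204 - 17*0² + 102*(0²)²) = 805 - (-204 - 17*0 + 102*0²) = 805 - (-204 + 0 + 102*0) = 805 - (-204 + 0 + 0) = 805 - 1*(-204) = 805 + 204 = 1009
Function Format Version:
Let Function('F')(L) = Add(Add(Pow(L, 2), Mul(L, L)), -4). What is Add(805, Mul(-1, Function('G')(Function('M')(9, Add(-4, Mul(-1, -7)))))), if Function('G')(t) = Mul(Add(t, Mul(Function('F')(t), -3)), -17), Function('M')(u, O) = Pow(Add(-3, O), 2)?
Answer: 1009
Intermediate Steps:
Function('F')(L) = Add(-4, Mul(2, Pow(L, 2))) (Function('F')(L) = Add(Add(Pow(L, 2), Pow(L, 2)), -4) = Add(Mul(2, Pow(L, 2)), -4) = Add(-4, Mul(2, Pow(L, 2))))
Function('G')(t) = Add(-204, Mul(-17, t), Mul(102, Pow(t, 2))) (Function('G')(t) = Mul(Add(t, Mul(Add(-4, Mul(2, Pow(t, 2))), -3)), -17) = Mul(Add(t, Add(12, Mul(-6, Pow(t, 2)))), -17) = Mul(Add(12, t, Mul(-6, Pow(t, 2))), -17) = Add(-204, Mul(-17, t), Mul(102, Pow(t, 2))))
Add(805, Mul(-1, Function('G')(Function('M')(9, Add(-4, Mul(-1, -7)))))) = Add(805, Mul(-1, Add(-204, Mul(-17, Pow(Add(-3, Add(-4, Mul(-1, -7))), 2)), Mul(102, Pow(Pow(Add(-3, Add(-4, Mul(-1, -7))), 2), 2))))) = Add(805, Mul(-1, Add(-204, Mul(-17, Pow(Add(-3, Add(-4, 7)), 2)), Mul(102, Pow(Pow(Add(-3, Add(-4, 7)), 2), 2))))) = Add(805, Mul(-1, Add(-204, Mul(-17, Pow(Add(-3, 3), 2)), Mul(102, Pow(Pow(Add(-3, 3), 2), 2))))) = Add(805, Mul(-1, Add(-204, Mul(-17, Pow(0, 2)), Mul(102, Pow(Pow(0, 2), 2))))) = Add(805, Mul(-1, Add(-204, Mul(-17, 0), Mul(102, Pow(0, 2))))) = Add(805, Mul(-1, Add(-204, 0, Mul(102, 0)))) = Add(805, Mul(-1, Add(-204, 0, 0))) = Add(805, Mul(-1, -204)) = Add(805, 204) = 1009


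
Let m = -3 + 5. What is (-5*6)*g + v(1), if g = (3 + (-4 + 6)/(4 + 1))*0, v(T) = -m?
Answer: -2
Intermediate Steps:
m = 2
v(T) = -2 (v(T) = -1*2 = -2)
g = 0 (g = (3 + 2/5)*0 = (3 + 2*(⅕))*0 = (3 + ⅖)*0 = (17/5)*0 = 0)
(-5*6)*g + v(1) = -5*6*0 - 2 = -30*0 - 2 = 0 - 2 = -2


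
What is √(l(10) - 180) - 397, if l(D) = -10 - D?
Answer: -397 + 10*I*√2 ≈ -397.0 + 14.142*I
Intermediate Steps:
√(l(10) - 180) - 397 = √((-10 - 1*10) - 180) - 397 = √((-10 - 10) - 180) - 397 = √(-20 - 180) - 397 = √(-200) - 397 = 10*I*√2 - 397 = -397 + 10*I*√2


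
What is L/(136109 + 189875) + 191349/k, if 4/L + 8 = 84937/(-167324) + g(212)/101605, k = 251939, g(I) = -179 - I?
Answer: 564130359760289025509/742761699743169962594 ≈ 0.75950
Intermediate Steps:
L = -68003820080/144703087729 (L = 4/(-8 + (84937/(-167324) + (-179 - 1*212)/101605)) = 4/(-8 + (84937*(-1/167324) + (-179 - 212)*(1/101605))) = 4/(-8 + (-84937/167324 - 391*1/101605)) = 4/(-8 + (-84937/167324 - 391/101605)) = 4/(-8 - 8695447569/17000955020) = 4/(-144703087729/17000955020) = 4*(-17000955020/144703087729) = -68003820080/144703087729 ≈ -0.46995)
L/(136109 + 189875) + 191349/k = -68003820080/(144703087729*(136109 + 189875)) + 191349/251939 = -68003820080/144703087729/325984 + 191349*(1/251939) = -68003820080/144703087729*1/325984 + 191349/251939 = -4250238755/2948180709390646 + 191349/251939 = 564130359760289025509/742761699743169962594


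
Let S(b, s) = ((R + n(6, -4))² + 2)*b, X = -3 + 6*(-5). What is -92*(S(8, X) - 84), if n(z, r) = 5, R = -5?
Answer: 6256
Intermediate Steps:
X = -33 (X = -3 - 30 = -33)
S(b, s) = 2*b (S(b, s) = ((-5 + 5)² + 2)*b = (0² + 2)*b = (0 + 2)*b = 2*b)
-92*(S(8, X) - 84) = -92*(2*8 - 84) = -92*(16 - 84) = -92*(-68) = 6256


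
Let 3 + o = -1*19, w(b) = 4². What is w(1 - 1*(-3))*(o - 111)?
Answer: -2128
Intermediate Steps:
w(b) = 16
o = -22 (o = -3 - 1*19 = -3 - 19 = -22)
w(1 - 1*(-3))*(o - 111) = 16*(-22 - 111) = 16*(-133) = -2128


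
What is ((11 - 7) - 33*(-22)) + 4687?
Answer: 5417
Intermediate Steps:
((11 - 7) - 33*(-22)) + 4687 = (4 + 726) + 4687 = 730 + 4687 = 5417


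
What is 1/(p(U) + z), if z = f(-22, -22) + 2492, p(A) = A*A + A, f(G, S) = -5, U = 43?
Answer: 1/4379 ≈ 0.00022836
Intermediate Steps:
p(A) = A + A² (p(A) = A² + A = A + A²)
z = 2487 (z = -5 + 2492 = 2487)
1/(p(U) + z) = 1/(43*(1 + 43) + 2487) = 1/(43*44 + 2487) = 1/(1892 + 2487) = 1/4379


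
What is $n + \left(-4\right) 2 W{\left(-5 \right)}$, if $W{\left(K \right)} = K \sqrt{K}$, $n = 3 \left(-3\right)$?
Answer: $-9 + 40 i \sqrt{5} \approx -9.0 + 89.443 i$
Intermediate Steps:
$n = -9$
$W{\left(K \right)} = K^{\frac{3}{2}}$
$n + \left(-4\right) 2 W{\left(-5 \right)} = -9 + \left(-4\right) 2 \left(-5\right)^{\frac{3}{2}} = -9 - 8 \left(- 5 i \sqrt{5}\right) = -9 + 40 i \sqrt{5}$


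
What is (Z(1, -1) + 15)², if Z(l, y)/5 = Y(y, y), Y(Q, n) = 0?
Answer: 225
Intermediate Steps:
Z(l, y) = 0 (Z(l, y) = 5*0 = 0)
(Z(1, -1) + 15)² = (0 + 15)² = 15² = 225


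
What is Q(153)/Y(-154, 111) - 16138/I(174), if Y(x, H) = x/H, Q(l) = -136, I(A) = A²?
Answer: 113640311/1165626 ≈ 97.493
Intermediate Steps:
Q(153)/Y(-154, 111) - 16138/I(174) = -136/((-154/111)) - 16138/(174²) = -136/((-154*1/111)) - 16138/30276 = -136/(-154/111) - 16138*1/30276 = -136*(-111/154) - 8069/15138 = 7548/77 - 8069/15138 = 113640311/1165626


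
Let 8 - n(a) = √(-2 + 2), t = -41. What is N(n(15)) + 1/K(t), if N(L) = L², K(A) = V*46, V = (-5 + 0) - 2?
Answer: 20607/322 ≈ 63.997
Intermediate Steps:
n(a) = 8 (n(a) = 8 - √(-2 + 2) = 8 - √0 = 8 - 1*0 = 8 + 0 = 8)
V = -7 (V = -5 - 2 = -7)
K(A) = -322 (K(A) = -7*46 = -322)
N(n(15)) + 1/K(t) = 8² + 1/(-322) = 64 - 1/322 = 20607/322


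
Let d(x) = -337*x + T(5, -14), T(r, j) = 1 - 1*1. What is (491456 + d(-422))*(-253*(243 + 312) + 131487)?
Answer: -5657405760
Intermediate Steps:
T(r, j) = 0 (T(r, j) = 1 - 1 = 0)
d(x) = -337*x (d(x) = -337*x + 0 = -337*x)
(491456 + d(-422))*(-253*(243 + 312) + 131487) = (491456 - 337*(-422))*(-253*(243 + 312) + 131487) = (491456 + 142214)*(-253*555 + 131487) = 633670*(-140415 + 131487) = 633670*(-8928) = -5657405760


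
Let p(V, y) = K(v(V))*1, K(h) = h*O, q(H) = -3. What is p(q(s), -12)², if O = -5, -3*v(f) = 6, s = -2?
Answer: 100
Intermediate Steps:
v(f) = -2 (v(f) = -⅓*6 = -2)
K(h) = -5*h (K(h) = h*(-5) = -5*h)
p(V, y) = 10 (p(V, y) = -5*(-2)*1 = 10*1 = 10)
p(q(s), -12)² = 10² = 100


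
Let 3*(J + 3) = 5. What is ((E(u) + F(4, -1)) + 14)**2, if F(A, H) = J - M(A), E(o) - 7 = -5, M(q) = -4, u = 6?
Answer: 3136/9 ≈ 348.44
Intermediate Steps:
E(o) = 2 (E(o) = 7 - 5 = 2)
J = -4/3 (J = -3 + (1/3)*5 = -3 + 5/3 = -4/3 ≈ -1.3333)
F(A, H) = 8/3 (F(A, H) = -4/3 - 1*(-4) = -4/3 + 4 = 8/3)
((E(u) + F(4, -1)) + 14)**2 = ((2 + 8/3) + 14)**2 = (14/3 + 14)**2 = (56/3)**2 = 3136/9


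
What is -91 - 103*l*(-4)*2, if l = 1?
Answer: 733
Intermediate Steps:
-91 - 103*l*(-4)*2 = -91 - 103*1*(-4)*2 = -91 - (-412)*2 = -91 - 103*(-8) = -91 + 824 = 733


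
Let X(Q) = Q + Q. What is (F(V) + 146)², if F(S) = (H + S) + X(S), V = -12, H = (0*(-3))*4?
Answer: 12100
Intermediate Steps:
X(Q) = 2*Q
H = 0 (H = 0*4 = 0)
F(S) = 3*S (F(S) = (0 + S) + 2*S = S + 2*S = 3*S)
(F(V) + 146)² = (3*(-12) + 146)² = (-36 + 146)² = 110² = 12100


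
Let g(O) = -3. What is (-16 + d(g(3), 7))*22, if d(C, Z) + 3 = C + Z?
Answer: -330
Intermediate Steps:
d(C, Z) = -3 + C + Z (d(C, Z) = -3 + (C + Z) = -3 + C + Z)
(-16 + d(g(3), 7))*22 = (-16 + (-3 - 3 + 7))*22 = (-16 + 1)*22 = -15*22 = -330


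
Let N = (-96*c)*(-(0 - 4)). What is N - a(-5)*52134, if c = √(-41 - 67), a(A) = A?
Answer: 260670 - 2304*I*√3 ≈ 2.6067e+5 - 3990.6*I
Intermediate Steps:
c = 6*I*√3 (c = √(-108) = 6*I*√3 ≈ 10.392*I)
N = -2304*I*√3 (N = (-576*I*√3)*(-(0 - 4)) = (-576*I*√3)*(-1*(-4)) = -576*I*√3*4 = -2304*I*√3 ≈ -3990.6*I)
N - a(-5)*52134 = -2304*I*√3 - (-5)*52134 = -2304*I*√3 - 1*(-260670) = -2304*I*√3 + 260670 = 260670 - 2304*I*√3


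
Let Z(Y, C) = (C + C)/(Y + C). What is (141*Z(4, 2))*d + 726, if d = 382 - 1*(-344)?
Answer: 68970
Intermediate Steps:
Z(Y, C) = 2*C/(C + Y) (Z(Y, C) = (2*C)/(C + Y) = 2*C/(C + Y))
d = 726 (d = 382 + 344 = 726)
(141*Z(4, 2))*d + 726 = (141*(2*2/(2 + 4)))*726 + 726 = (141*(2*2/6))*726 + 726 = (141*(2*2*(⅙)))*726 + 726 = (141*(⅔))*726 + 726 = 94*726 + 726 = 68244 + 726 = 68970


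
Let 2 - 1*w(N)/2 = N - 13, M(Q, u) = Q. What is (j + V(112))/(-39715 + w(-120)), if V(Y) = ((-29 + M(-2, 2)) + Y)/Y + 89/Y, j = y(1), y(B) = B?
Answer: -141/2208920 ≈ -6.3832e-5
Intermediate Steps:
j = 1
w(N) = 30 - 2*N (w(N) = 4 - 2*(N - 13) = 4 - 2*(-13 + N) = 4 + (26 - 2*N) = 30 - 2*N)
V(Y) = 89/Y + (-31 + Y)/Y (V(Y) = ((-29 - 2) + Y)/Y + 89/Y = (-31 + Y)/Y + 89/Y = 89/Y + (-31 + Y)/Y)
(j + V(112))/(-39715 + w(-120)) = (1 + (58 + 112)/112)/(-39715 + (30 - 2*(-120))) = (1 + (1/112)*170)/(-39715 + (30 + 240)) = (1 + 85/56)/(-39715 + 270) = (141/56)/(-39445) = (141/56)*(-1/39445) = -141/2208920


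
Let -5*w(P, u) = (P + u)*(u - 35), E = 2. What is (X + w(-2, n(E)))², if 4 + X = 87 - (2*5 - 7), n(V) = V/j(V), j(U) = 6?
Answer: 379456/81 ≈ 4684.6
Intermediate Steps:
n(V) = V/6
w(P, u) = -(-35 + u)*(P + u)/5 (w(P, u) = -(P + u)*(u - 35)/5 = -(P + u)*(-35 + u)/5 = -(-35 + u)*(P + u)/5)
X = 80 (X = -4 + (87 - (2*5 - 7)) = -4 + (87 - (10 - 7)) = -4 + (87 - 1*3) = -4 + (87 - 3) = -4 + 84 = 80)
(X + w(-2, n(E)))² = (80 + (7*(-2) + 7*((⅙)*2) - ((⅙)*2)²/5 - ⅕*(-2)*(⅙)*2))² = (80 + (-14 + 7*(⅓) - (⅓)²/5 - ⅕*(-2)*⅓))² = (80 + (-14 + 7/3 - ⅕*⅑ + 2/15))² = (80 + (-14 + 7/3 - 1/45 + 2/15))² = (80 - 104/9)² = (616/9)² = 379456/81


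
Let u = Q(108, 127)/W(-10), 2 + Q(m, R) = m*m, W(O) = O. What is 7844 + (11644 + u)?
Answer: 91609/5 ≈ 18322.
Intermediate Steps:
Q(m, R) = -2 + m² (Q(m, R) = -2 + m*m = -2 + m²)
u = -5831/5 (u = (-2 + 108²)/(-10) = (-2 + 11664)*(-⅒) = 11662*(-⅒) = -5831/5 ≈ -1166.2)
7844 + (11644 + u) = 7844 + (11644 - 5831/5) = 7844 + 52389/5 = 91609/5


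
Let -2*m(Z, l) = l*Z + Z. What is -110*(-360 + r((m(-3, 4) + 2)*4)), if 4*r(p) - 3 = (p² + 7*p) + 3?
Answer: -7590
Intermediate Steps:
m(Z, l) = -Z/2 - Z*l/2 (m(Z, l) = -(l*Z + Z)/2 = -(Z*l + Z)/2 = -(Z + Z*l)/2 = -Z/2 - Z*l/2)
r(p) = 3/2 + p²/4 + 7*p/4 (r(p) = ¾ + ((p² + 7*p) + 3)/4 = ¾ + (3 + p² + 7*p)/4 = ¾ + (¾ + p²/4 + 7*p/4) = 3/2 + p²/4 + 7*p/4)
-110*(-360 + r((m(-3, 4) + 2)*4)) = -110*(-360 + (3/2 + ((-½*(-3)*(1 + 4) + 2)*4)²/4 + 7*((-½*(-3)*(1 + 4) + 2)*4)/4)) = -110*(-360 + (3/2 + ((-½*(-3)*5 + 2)*4)²/4 + 7*((-½*(-3)*5 + 2)*4)/4)) = -110*(-360 + (3/2 + ((15/2 + 2)*4)²/4 + 7*((15/2 + 2)*4)/4)) = -110*(-360 + (3/2 + ((19/2)*4)²/4 + 7*((19/2)*4)/4)) = -110*(-360 + (3/2 + (¼)*38² + (7/4)*38)) = -110*(-360 + (3/2 + (¼)*1444 + 133/2)) = -110*(-360 + (3/2 + 361 + 133/2)) = -110*(-360 + 429) = -110*69 = -7590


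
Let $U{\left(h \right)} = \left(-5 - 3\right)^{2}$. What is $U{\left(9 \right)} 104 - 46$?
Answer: $6610$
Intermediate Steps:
$U{\left(h \right)} = 64$ ($U{\left(h \right)} = \left(-8\right)^{2} = 64$)
$U{\left(9 \right)} 104 - 46 = 64 \cdot 104 - 46 = 6656 - 46 = 6610$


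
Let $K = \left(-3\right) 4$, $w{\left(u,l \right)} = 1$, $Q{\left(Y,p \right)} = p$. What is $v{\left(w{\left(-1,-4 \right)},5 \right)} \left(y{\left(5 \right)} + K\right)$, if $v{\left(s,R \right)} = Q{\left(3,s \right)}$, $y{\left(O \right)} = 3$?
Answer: $-9$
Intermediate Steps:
$v{\left(s,R \right)} = s$
$K = -12$
$v{\left(w{\left(-1,-4 \right)},5 \right)} \left(y{\left(5 \right)} + K\right) = 1 \left(3 - 12\right) = 1 \left(-9\right) = -9$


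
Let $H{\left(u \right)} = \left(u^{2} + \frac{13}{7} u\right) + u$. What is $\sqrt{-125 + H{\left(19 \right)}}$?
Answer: $\frac{4 \sqrt{889}}{7} \approx 17.038$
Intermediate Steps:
$H{\left(u \right)} = u^{2} + \frac{20 u}{7}$ ($H{\left(u \right)} = \left(u^{2} + 13 \cdot \frac{1}{7} u\right) + u = \left(u^{2} + \frac{13 u}{7}\right) + u = u^{2} + \frac{20 u}{7}$)
$\sqrt{-125 + H{\left(19 \right)}} = \sqrt{-125 + \frac{1}{7} \cdot 19 \left(20 + 7 \cdot 19\right)} = \sqrt{-125 + \frac{1}{7} \cdot 19 \left(20 + 133\right)} = \sqrt{-125 + \frac{1}{7} \cdot 19 \cdot 153} = \sqrt{-125 + \frac{2907}{7}} = \sqrt{\frac{2032}{7}} = \frac{4 \sqrt{889}}{7}$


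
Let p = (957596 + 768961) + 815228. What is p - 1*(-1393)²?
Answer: 601336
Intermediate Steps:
p = 2541785 (p = 1726557 + 815228 = 2541785)
p - 1*(-1393)² = 2541785 - 1*(-1393)² = 2541785 - 1*1940449 = 2541785 - 1940449 = 601336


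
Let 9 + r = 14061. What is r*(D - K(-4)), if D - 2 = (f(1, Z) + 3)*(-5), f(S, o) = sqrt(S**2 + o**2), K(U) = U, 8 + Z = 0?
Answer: -126468 - 70260*sqrt(65) ≈ -6.9292e+5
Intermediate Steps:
r = 14052 (r = -9 + 14061 = 14052)
Z = -8 (Z = -8 + 0 = -8)
D = -13 - 5*sqrt(65) (D = 2 + (sqrt(1**2 + (-8)**2) + 3)*(-5) = 2 + (sqrt(1 + 64) + 3)*(-5) = 2 + (sqrt(65) + 3)*(-5) = 2 + (3 + sqrt(65))*(-5) = 2 + (-15 - 5*sqrt(65)) = -13 - 5*sqrt(65) ≈ -53.311)
r*(D - K(-4)) = 14052*((-13 - 5*sqrt(65)) - 1*(-4)) = 14052*((-13 - 5*sqrt(65)) + 4) = 14052*(-9 - 5*sqrt(65)) = -126468 - 70260*sqrt(65)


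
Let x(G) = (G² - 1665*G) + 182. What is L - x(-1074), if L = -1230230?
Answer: -4172098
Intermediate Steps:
x(G) = 182 + G² - 1665*G
L - x(-1074) = -1230230 - (182 + (-1074)² - 1665*(-1074)) = -1230230 - (182 + 1153476 + 1788210) = -1230230 - 1*2941868 = -1230230 - 2941868 = -4172098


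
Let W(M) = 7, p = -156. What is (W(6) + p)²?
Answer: 22201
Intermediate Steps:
(W(6) + p)² = (7 - 156)² = (-149)² = 22201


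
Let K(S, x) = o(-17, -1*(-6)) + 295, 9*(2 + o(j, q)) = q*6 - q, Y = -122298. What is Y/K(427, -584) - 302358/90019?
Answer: -33296227248/80026891 ≈ -416.06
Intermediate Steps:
o(j, q) = -2 + 5*q/9 (o(j, q) = -2 + (q*6 - q)/9 = -2 + (6*q - q)/9 = -2 + (5*q)/9 = -2 + 5*q/9)
K(S, x) = 889/3 (K(S, x) = (-2 + 5*(-1*(-6))/9) + 295 = (-2 + (5/9)*6) + 295 = (-2 + 10/3) + 295 = 4/3 + 295 = 889/3)
Y/K(427, -584) - 302358/90019 = -122298/889/3 - 302358/90019 = -122298*3/889 - 302358*1/90019 = -366894/889 - 302358/90019 = -33296227248/80026891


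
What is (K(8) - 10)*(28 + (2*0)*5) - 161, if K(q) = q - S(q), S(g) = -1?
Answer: -189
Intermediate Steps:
K(q) = 1 + q (K(q) = q - 1*(-1) = q + 1 = 1 + q)
(K(8) - 10)*(28 + (2*0)*5) - 161 = ((1 + 8) - 10)*(28 + (2*0)*5) - 161 = (9 - 10)*(28 + 0*5) - 161 = -(28 + 0) - 161 = -1*28 - 161 = -28 - 161 = -189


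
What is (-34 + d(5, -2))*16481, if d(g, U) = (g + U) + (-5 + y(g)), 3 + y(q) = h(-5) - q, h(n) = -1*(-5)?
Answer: -642759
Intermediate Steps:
h(n) = 5
y(q) = 2 - q (y(q) = -3 + (5 - q) = 2 - q)
d(g, U) = -3 + U (d(g, U) = (g + U) + (-5 + (2 - g)) = (U + g) + (-3 - g) = -3 + U)
(-34 + d(5, -2))*16481 = (-34 + (-3 - 2))*16481 = (-34 - 5)*16481 = -39*16481 = -642759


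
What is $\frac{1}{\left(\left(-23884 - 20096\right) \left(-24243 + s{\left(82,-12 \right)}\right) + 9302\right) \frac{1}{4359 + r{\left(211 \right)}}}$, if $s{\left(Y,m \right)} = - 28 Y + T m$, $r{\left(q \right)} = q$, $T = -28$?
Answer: $\frac{2285}{576208621} \approx 3.9656 \cdot 10^{-6}$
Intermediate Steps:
$s{\left(Y,m \right)} = - 28 Y - 28 m$
$\frac{1}{\left(\left(-23884 - 20096\right) \left(-24243 + s{\left(82,-12 \right)}\right) + 9302\right) \frac{1}{4359 + r{\left(211 \right)}}} = \frac{1}{\left(\left(-23884 - 20096\right) \left(-24243 - 1960\right) + 9302\right) \frac{1}{4359 + 211}} = \frac{1}{\left(- 43980 \left(-24243 + \left(-2296 + 336\right)\right) + 9302\right) \frac{1}{4570}} = \frac{1}{\left(- 43980 \left(-24243 - 1960\right) + 9302\right) \frac{1}{4570}} = \frac{1}{\left(\left(-43980\right) \left(-26203\right) + 9302\right) \frac{1}{4570}} = \frac{1}{\left(1152407940 + 9302\right) \frac{1}{4570}} = \frac{1}{1152417242 \cdot \frac{1}{4570}} = \frac{1}{\frac{576208621}{2285}} = \frac{2285}{576208621}$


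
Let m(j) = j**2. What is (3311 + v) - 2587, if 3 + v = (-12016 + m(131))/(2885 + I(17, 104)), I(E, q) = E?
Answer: 2097487/2902 ≈ 722.77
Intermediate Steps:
v = -3561/2902 (v = -3 + (-12016 + 131**2)/(2885 + 17) = -3 + (-12016 + 17161)/2902 = -3 + 5145*(1/2902) = -3 + 5145/2902 = -3561/2902 ≈ -1.2271)
(3311 + v) - 2587 = (3311 - 3561/2902) - 2587 = 9604961/2902 - 2587 = 2097487/2902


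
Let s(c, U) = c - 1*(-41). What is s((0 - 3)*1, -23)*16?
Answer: 608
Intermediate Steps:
s(c, U) = 41 + c (s(c, U) = c + 41 = 41 + c)
s((0 - 3)*1, -23)*16 = (41 + (0 - 3)*1)*16 = (41 - 3*1)*16 = (41 - 3)*16 = 38*16 = 608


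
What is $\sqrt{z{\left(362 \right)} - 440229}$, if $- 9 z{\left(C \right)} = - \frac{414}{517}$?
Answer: $\frac{i \sqrt{117668345399}}{517} \approx 663.5 i$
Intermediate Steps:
$z{\left(C \right)} = \frac{46}{517}$ ($z{\left(C \right)} = - \frac{\left(-414\right) \frac{1}{517}}{9} = \left(- \frac{1}{9}\right) \left(- \frac{414}{517}\right) = \frac{46}{517}$)
$\sqrt{z{\left(362 \right)} - 440229} = \sqrt{\frac{46}{517} - 440229} = \sqrt{- \frac{227598347}{517}} = \frac{i \sqrt{117668345399}}{517}$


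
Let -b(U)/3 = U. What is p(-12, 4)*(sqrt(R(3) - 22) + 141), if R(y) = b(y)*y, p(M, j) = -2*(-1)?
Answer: 282 + 14*I ≈ 282.0 + 14.0*I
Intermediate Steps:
b(U) = -3*U
p(M, j) = 2
R(y) = -3*y**2 (R(y) = (-3*y)*y = -3*y**2)
p(-12, 4)*(sqrt(R(3) - 22) + 141) = 2*(sqrt(-3*3**2 - 22) + 141) = 2*(sqrt(-3*9 - 22) + 141) = 2*(sqrt(-27 - 22) + 141) = 2*(sqrt(-49) + 141) = 2*(7*I + 141) = 2*(141 + 7*I) = 282 + 14*I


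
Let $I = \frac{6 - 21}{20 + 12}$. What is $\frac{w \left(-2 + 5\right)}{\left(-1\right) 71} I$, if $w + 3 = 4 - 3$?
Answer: $- \frac{45}{1136} \approx -0.039613$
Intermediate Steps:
$w = -2$ ($w = -3 + \left(4 - 3\right) = -3 + 1 = -2$)
$I = - \frac{15}{32} \approx -0.46875$
$\frac{w \left(-2 + 5\right)}{\left(-1\right) 71} I = \frac{\left(-2\right) \left(-2 + 5\right)}{\left(-1\right) 71} \left(- \frac{15}{32}\right) = \frac{\left(-2\right) 3}{-71} \left(- \frac{15}{32}\right) = \left(-6\right) \left(- \frac{1}{71}\right) \left(- \frac{15}{32}\right) = \frac{6}{71} \left(- \frac{15}{32}\right) = - \frac{45}{1136}$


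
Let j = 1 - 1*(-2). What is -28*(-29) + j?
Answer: 815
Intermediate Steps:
j = 3 (j = 1 + 2 = 3)
-28*(-29) + j = -28*(-29) + 3 = 812 + 3 = 815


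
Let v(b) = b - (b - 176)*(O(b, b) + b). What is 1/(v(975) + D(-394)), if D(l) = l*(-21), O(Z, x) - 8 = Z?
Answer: -1/1555193 ≈ -6.4301e-7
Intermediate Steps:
O(Z, x) = 8 + Z
D(l) = -21*l
v(b) = b - (-176 + b)*(8 + 2*b) (v(b) = b - (b - 176)*((8 + b) + b) = b - (-176 + b)*(8 + 2*b))
1/(v(975) + D(-394)) = 1/((1408 - 2*975² + 345*975) - 21*(-394)) = 1/((1408 - 2*950625 + 336375) + 8274) = 1/((1408 - 1901250 + 336375) + 8274) = 1/(-1563467 + 8274) = 1/(-1555193) = -1/1555193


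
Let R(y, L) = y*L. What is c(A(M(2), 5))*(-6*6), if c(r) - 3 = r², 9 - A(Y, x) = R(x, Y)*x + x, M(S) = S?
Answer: -76284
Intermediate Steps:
R(y, L) = L*y
A(Y, x) = 9 - x - Y*x² (A(Y, x) = 9 - ((Y*x)*x + x) = 9 - (Y*x² + x) = 9 - (x + Y*x²) = 9 + (-x - Y*x²) = 9 - x - Y*x²)
c(r) = 3 + r²
c(A(M(2), 5))*(-6*6) = (3 + (9 - 1*5 - 1*2*5²)²)*(-6*6) = (3 + (9 - 5 - 1*2*25)²)*(-36) = (3 + (9 - 5 - 50)²)*(-36) = (3 + (-46)²)*(-36) = (3 + 2116)*(-36) = 2119*(-36) = -76284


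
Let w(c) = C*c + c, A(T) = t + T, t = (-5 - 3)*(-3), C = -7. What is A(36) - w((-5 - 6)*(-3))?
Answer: 258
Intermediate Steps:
t = 24 (t = -8*(-3) = 24)
A(T) = 24 + T
w(c) = -6*c (w(c) = -7*c + c = -6*c)
A(36) - w((-5 - 6)*(-3)) = (24 + 36) - (-6)*(-5 - 6)*(-3) = 60 - (-6)*(-11*(-3)) = 60 - (-6)*33 = 60 - 1*(-198) = 60 + 198 = 258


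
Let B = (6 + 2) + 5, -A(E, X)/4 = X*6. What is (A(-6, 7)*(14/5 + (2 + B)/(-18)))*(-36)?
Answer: 59472/5 ≈ 11894.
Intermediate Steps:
A(E, X) = -24*X (A(E, X) = -4*X*6 = -24*X)
B = 13 (B = 8 + 5 = 13)
(A(-6, 7)*(14/5 + (2 + B)/(-18)))*(-36) = ((-24*7)*(14/5 + (2 + 13)/(-18)))*(-36) = -168*(14*(1/5) + 15*(-1/18))*(-36) = -168*(14/5 - 5/6)*(-36) = -168*59/30*(-36) = -1652/5*(-36) = 59472/5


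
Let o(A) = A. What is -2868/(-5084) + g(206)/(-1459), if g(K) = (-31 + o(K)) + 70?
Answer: 734708/1854389 ≈ 0.39620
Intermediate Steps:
g(K) = 39 + K (g(K) = (-31 + K) + 70 = 39 + K)
-2868/(-5084) + g(206)/(-1459) = -2868/(-5084) + (39 + 206)/(-1459) = -2868*(-1/5084) + 245*(-1/1459) = 717/1271 - 245/1459 = 734708/1854389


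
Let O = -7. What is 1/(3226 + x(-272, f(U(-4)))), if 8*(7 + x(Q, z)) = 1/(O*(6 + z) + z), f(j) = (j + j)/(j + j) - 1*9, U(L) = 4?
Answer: 48/154513 ≈ 0.00031065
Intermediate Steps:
f(j) = -8 (f(j) = (2*j)/((2*j)) - 9 = (2*j)*(1/(2*j)) - 9 = 1 - 9 = -8)
x(Q, z) = -7 + 1/(8*(-42 - 6*z)) (x(Q, z) = -7 + 1/(8*(-7*(6 + z) + z)) = -7 + 1/(8*((-42 - 7*z) + z)) = -7 + 1/(8*(-42 - 6*z)))
1/(3226 + x(-272, f(U(-4)))) = 1/(3226 + (-2353 - 336*(-8))/(48*(7 - 8))) = 1/(3226 + (1/48)*(-2353 + 2688)/(-1)) = 1/(3226 + (1/48)*(-1)*335) = 1/(3226 - 335/48) = 1/(154513/48) = 48/154513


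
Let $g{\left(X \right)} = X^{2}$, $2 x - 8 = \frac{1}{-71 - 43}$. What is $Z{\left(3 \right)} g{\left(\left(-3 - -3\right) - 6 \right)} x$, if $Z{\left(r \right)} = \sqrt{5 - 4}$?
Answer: $\frac{2733}{19} \approx 143.84$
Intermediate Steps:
$x = \frac{911}{228}$ ($x = 4 + \frac{1}{2 \left(-71 - 43\right)} = 4 + \frac{1}{2 \left(-114\right)} = 4 + \frac{1}{2} \left(- \frac{1}{114}\right) = 4 - \frac{1}{228} = \frac{911}{228} \approx 3.9956$)
$Z{\left(r \right)} = 1$ ($Z{\left(r \right)} = \sqrt{1} = 1$)
$Z{\left(3 \right)} g{\left(\left(-3 - -3\right) - 6 \right)} x = 1 \left(\left(-3 - -3\right) - 6\right)^{2} \cdot \frac{911}{228} = 1 \left(\left(-3 + 3\right) - 6\right)^{2} \cdot \frac{911}{228} = 1 \left(0 - 6\right)^{2} \cdot \frac{911}{228} = 1 \left(-6\right)^{2} \cdot \frac{911}{228} = 1 \cdot 36 \cdot \frac{911}{228} = 36 \cdot \frac{911}{228} = \frac{2733}{19}$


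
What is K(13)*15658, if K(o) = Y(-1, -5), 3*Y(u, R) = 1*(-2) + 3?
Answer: 15658/3 ≈ 5219.3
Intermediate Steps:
Y(u, R) = ⅓ (Y(u, R) = (1*(-2) + 3)/3 = (-2 + 3)/3 = (⅓)*1 = ⅓)
K(o) = ⅓
K(13)*15658 = (⅓)*15658 = 15658/3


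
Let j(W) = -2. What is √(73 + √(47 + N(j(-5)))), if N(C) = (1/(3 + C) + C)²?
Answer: √(73 + 4*√3) ≈ 8.9403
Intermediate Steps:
N(C) = (C + 1/(3 + C))²
√(73 + √(47 + N(j(-5)))) = √(73 + √(47 + (1 + (-2)² + 3*(-2))²/(3 - 2)²)) = √(73 + √(47 + (1 + 4 - 6)²/1²)) = √(73 + √(47 + 1*(-1)²)) = √(73 + √(47 + 1*1)) = √(73 + √(47 + 1)) = √(73 + √48) = √(73 + 4*√3)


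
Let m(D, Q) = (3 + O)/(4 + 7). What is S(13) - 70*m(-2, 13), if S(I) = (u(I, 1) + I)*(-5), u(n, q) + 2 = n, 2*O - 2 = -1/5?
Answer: -1593/11 ≈ -144.82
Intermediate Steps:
O = 9/10 (O = 1 + (-1/5)/2 = 1 + (-1*1/5)/2 = 1 + (1/2)*(-1/5) = 1 - 1/10 = 9/10 ≈ 0.90000)
u(n, q) = -2 + n
m(D, Q) = 39/110 (m(D, Q) = (3 + 9/10)/(4 + 7) = (39/10)/11 = (39/10)*(1/11) = 39/110)
S(I) = 10 - 10*I (S(I) = ((-2 + I) + I)*(-5) = (-2 + 2*I)*(-5) = 10 - 10*I)
S(13) - 70*m(-2, 13) = (10 - 10*13) - 70*39/110 = (10 - 130) - 273/11 = -120 - 273/11 = -1593/11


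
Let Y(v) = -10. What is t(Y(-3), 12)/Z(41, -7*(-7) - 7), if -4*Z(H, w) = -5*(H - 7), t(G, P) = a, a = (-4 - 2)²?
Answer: 72/85 ≈ 0.84706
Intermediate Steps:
a = 36 (a = (-6)² = 36)
t(G, P) = 36
Z(H, w) = -35/4 + 5*H/4 (Z(H, w) = -(-5)*(H - 7)/4 = -(-5)*(-7 + H)/4 = -(35 - 5*H)/4 = -35/4 + 5*H/4)
t(Y(-3), 12)/Z(41, -7*(-7) - 7) = 36/(-35/4 + (5/4)*41) = 36/(-35/4 + 205/4) = 36/(85/2) = 36*(2/85) = 72/85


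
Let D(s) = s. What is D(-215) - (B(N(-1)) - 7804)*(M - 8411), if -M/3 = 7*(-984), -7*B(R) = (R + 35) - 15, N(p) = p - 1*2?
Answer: 669563680/7 ≈ 9.5652e+7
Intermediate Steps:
N(p) = -2 + p (N(p) = p - 2 = -2 + p)
B(R) = -20/7 - R/7 (B(R) = -((R + 35) - 15)/7 = -((35 + R) - 15)/7 = -(20 + R)/7 = -20/7 - R/7)
M = 20664 (M = -21*(-984) = -3*(-6888) = 20664)
D(-215) - (B(N(-1)) - 7804)*(M - 8411) = -215 - ((-20/7 - (-2 - 1)/7) - 7804)*(20664 - 8411) = -215 - ((-20/7 - ⅐*(-3)) - 7804)*12253 = -215 - ((-20/7 + 3/7) - 7804)*12253 = -215 - (-17/7 - 7804)*12253 = -215 - (-54645)*12253/7 = -215 - 1*(-669565185/7) = -215 + 669565185/7 = 669563680/7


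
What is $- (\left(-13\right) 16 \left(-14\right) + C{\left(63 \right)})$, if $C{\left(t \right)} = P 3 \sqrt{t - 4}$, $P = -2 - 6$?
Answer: $-2912 + 24 \sqrt{59} \approx -2727.7$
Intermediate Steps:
$P = -8$ ($P = -2 - 6 = -8$)
$C{\left(t \right)} = - 24 \sqrt{-4 + t}$ ($C{\left(t \right)} = \left(-8\right) 3 \sqrt{t - 4} = - 24 \sqrt{-4 + t}$)
$- (\left(-13\right) 16 \left(-14\right) + C{\left(63 \right)}) = - (\left(-13\right) 16 \left(-14\right) - 24 \sqrt{-4 + 63}) = - (\left(-208\right) \left(-14\right) - 24 \sqrt{59}) = - (2912 - 24 \sqrt{59}) = -2912 + 24 \sqrt{59}$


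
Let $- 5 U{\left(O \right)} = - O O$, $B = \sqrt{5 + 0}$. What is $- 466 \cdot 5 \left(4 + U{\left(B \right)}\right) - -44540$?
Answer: $32890$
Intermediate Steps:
$B = \sqrt{5} \approx 2.2361$
$U{\left(O \right)} = \frac{O^{2}}{5}$ ($U{\left(O \right)} = - \frac{- O O}{5} = - \frac{\left(-1\right) O^{2}}{5} = \frac{O^{2}}{5}$)
$- 466 \cdot 5 \left(4 + U{\left(B \right)}\right) - -44540 = - 466 \cdot 5 \left(4 + \frac{\left(\sqrt{5}\right)^{2}}{5}\right) - -44540 = - 466 \cdot 5 \left(4 + \frac{1}{5} \cdot 5\right) + 44540 = - 466 \cdot 5 \left(4 + 1\right) + 44540 = - 466 \cdot 5 \cdot 5 + 44540 = \left(-466\right) 25 + 44540 = -11650 + 44540 = 32890$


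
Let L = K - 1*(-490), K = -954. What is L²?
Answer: 215296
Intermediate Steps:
L = -464 (L = -954 - 1*(-490) = -954 + 490 = -464)
L² = (-464)² = 215296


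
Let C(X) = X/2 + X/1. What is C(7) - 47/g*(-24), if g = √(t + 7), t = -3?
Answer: 1149/2 ≈ 574.50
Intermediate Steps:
C(X) = 3*X/2 (C(X) = X*(½) + X*1 = X/2 + X = 3*X/2)
g = 2 (g = √(-3 + 7) = √4 = 2)
C(7) - 47/g*(-24) = (3/2)*7 - 47/2*(-24) = 21/2 - 47*½*(-24) = 21/2 - 47/2*(-24) = 21/2 + 564 = 1149/2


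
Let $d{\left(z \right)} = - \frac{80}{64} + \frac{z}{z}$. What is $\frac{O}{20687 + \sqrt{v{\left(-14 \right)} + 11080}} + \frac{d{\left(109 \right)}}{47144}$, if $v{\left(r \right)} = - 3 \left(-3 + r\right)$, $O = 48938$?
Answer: $\frac{95455109750509}{40349685733344} - \frac{24469 \sqrt{11131}}{213970419} \approx 2.3536$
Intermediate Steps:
$d{\left(z \right)} = - \frac{1}{4}$ ($d{\left(z \right)} = \left(-80\right) \frac{1}{64} + 1 = - \frac{5}{4} + 1 = - \frac{1}{4}$)
$v{\left(r \right)} = 9 - 3 r$
$\frac{O}{20687 + \sqrt{v{\left(-14 \right)} + 11080}} + \frac{d{\left(109 \right)}}{47144} = \frac{48938}{20687 + \sqrt{\left(9 - -42\right) + 11080}} - \frac{1}{4 \cdot 47144} = \frac{48938}{20687 + \sqrt{\left(9 + 42\right) + 11080}} - \frac{1}{188576} = \frac{48938}{20687 + \sqrt{51 + 11080}} - \frac{1}{188576} = \frac{48938}{20687 + \sqrt{11131}} - \frac{1}{188576} = - \frac{1}{188576} + \frac{48938}{20687 + \sqrt{11131}}$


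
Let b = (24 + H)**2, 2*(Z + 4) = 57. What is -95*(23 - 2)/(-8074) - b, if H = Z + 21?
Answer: -77994887/16148 ≈ -4830.0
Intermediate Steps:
Z = 49/2 (Z = -4 + (1/2)*57 = -4 + 57/2 = 49/2 ≈ 24.500)
H = 91/2 (H = 49/2 + 21 = 91/2 ≈ 45.500)
b = 19321/4 (b = (24 + 91/2)**2 = (139/2)**2 = 19321/4 ≈ 4830.3)
-95*(23 - 2)/(-8074) - b = -95*(23 - 2)/(-8074) - 1*19321/4 = -95*21*(-1/8074) - 19321/4 = -1995*(-1/8074) - 19321/4 = 1995/8074 - 19321/4 = -77994887/16148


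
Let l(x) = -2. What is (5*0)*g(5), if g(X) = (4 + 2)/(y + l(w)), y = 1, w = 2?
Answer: 0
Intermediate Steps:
g(X) = -6 (g(X) = (4 + 2)/(1 - 2) = 6/(-1) = 6*(-1) = -6)
(5*0)*g(5) = (5*0)*(-6) = 0*(-6) = 0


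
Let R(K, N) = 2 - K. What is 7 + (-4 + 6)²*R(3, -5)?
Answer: 3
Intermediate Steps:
7 + (-4 + 6)²*R(3, -5) = 7 + (-4 + 6)²*(2 - 1*3) = 7 + 2²*(2 - 3) = 7 + 4*(-1) = 7 - 4 = 3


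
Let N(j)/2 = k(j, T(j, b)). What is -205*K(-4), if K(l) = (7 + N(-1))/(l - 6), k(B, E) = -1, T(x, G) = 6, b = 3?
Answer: 205/2 ≈ 102.50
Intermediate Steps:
N(j) = -2 (N(j) = 2*(-1) = -2)
K(l) = 5/(-6 + l) (K(l) = (7 - 2)/(l - 6) = 5/(-6 + l))
-205*K(-4) = -1025/(-6 - 4) = -1025/(-10) = -1025*(-1)/10 = -205*(-½) = 205/2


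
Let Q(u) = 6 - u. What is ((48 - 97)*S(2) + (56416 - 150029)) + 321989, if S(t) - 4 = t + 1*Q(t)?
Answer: 227886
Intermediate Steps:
S(t) = 10 (S(t) = 4 + (t + 1*(6 - t)) = 4 + (t + (6 - t)) = 4 + 6 = 10)
((48 - 97)*S(2) + (56416 - 150029)) + 321989 = ((48 - 97)*10 + (56416 - 150029)) + 321989 = (-49*10 - 93613) + 321989 = (-490 - 93613) + 321989 = -94103 + 321989 = 227886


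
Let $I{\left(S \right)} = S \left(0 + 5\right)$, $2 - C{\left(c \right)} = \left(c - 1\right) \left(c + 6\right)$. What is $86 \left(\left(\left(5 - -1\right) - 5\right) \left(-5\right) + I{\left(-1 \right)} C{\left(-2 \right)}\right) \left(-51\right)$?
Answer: $328950$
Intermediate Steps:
$C{\left(c \right)} = 2 - \left(-1 + c\right) \left(6 + c\right)$ ($C{\left(c \right)} = 2 - \left(c - 1\right) \left(c + 6\right) = 2 - \left(-1 + c\right) \left(6 + c\right)$)
$I{\left(S \right)} = 5 S$ ($I{\left(S \right)} = S 5 = 5 S$)
$86 \left(\left(\left(5 - -1\right) - 5\right) \left(-5\right) + I{\left(-1 \right)} C{\left(-2 \right)}\right) \left(-51\right) = 86 \left(\left(\left(5 - -1\right) - 5\right) \left(-5\right) + 5 \left(-1\right) \left(8 - \left(-2\right)^{2} - -10\right)\right) \left(-51\right) = 86 \left(\left(\left(5 + 1\right) - 5\right) \left(-5\right) - 5 \left(8 - 4 + 10\right)\right) \left(-51\right) = 86 \left(\left(6 - 5\right) \left(-5\right) - 5 \left(8 - 4 + 10\right)\right) \left(-51\right) = 86 \left(1 \left(-5\right) - 70\right) \left(-51\right) = 86 \left(-5 - 70\right) \left(-51\right) = 86 \left(-75\right) \left(-51\right) = \left(-6450\right) \left(-51\right) = 328950$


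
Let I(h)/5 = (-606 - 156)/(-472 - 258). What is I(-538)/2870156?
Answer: 381/209521388 ≈ 1.8184e-6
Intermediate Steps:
I(h) = 381/73 (I(h) = 5*((-606 - 156)/(-472 - 258)) = 5*(-762/(-730)) = 5*(-762*(-1/730)) = 5*(381/365) = 381/73)
I(-538)/2870156 = (381/73)/2870156 = (381/73)*(1/2870156) = 381/209521388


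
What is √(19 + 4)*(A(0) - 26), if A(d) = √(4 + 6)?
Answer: √23*(-26 + √10) ≈ -109.53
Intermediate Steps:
A(d) = √10
√(19 + 4)*(A(0) - 26) = √(19 + 4)*(√10 - 26) = √23*(-26 + √10)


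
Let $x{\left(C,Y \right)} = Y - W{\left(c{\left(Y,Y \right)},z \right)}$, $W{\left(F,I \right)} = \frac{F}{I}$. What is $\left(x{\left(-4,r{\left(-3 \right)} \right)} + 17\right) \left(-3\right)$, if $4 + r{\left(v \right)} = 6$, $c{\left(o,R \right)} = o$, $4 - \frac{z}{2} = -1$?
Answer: $- \frac{282}{5} \approx -56.4$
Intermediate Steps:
$z = 10$ ($z = 8 - -2 = 8 + 2 = 10$)
$r{\left(v \right)} = 2$ ($r{\left(v \right)} = -4 + 6 = 2$)
$x{\left(C,Y \right)} = \frac{9 Y}{10}$ ($x{\left(C,Y \right)} = Y - \frac{Y}{10} = \frac{9 Y}{10}$)
$\left(x{\left(-4,r{\left(-3 \right)} \right)} + 17\right) \left(-3\right) = \left(\frac{9}{10} \cdot 2 + 17\right) \left(-3\right) = \left(\frac{9}{5} + 17\right) \left(-3\right) = \frac{94}{5} \left(-3\right) = - \frac{282}{5}$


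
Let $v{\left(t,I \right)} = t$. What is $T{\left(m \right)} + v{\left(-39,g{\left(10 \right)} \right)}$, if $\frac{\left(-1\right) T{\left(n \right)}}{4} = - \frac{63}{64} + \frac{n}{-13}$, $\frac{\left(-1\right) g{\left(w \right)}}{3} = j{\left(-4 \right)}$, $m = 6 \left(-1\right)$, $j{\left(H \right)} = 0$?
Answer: $- \frac{7677}{208} \approx -36.909$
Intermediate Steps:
$m = -6$
$g{\left(w \right)} = 0$ ($g{\left(w \right)} = \left(-3\right) 0 = 0$)
$T{\left(n \right)} = \frac{63}{16} + \frac{4 n}{13}$ ($T{\left(n \right)} = - 4 \left(- \frac{63}{64} + \frac{n}{-13}\right) = - 4 \left(\left(-63\right) \frac{1}{64} + n \left(- \frac{1}{13}\right)\right) = - 4 \left(- \frac{63}{64} - \frac{n}{13}\right) = \frac{63}{16} + \frac{4 n}{13}$)
$T{\left(m \right)} + v{\left(-39,g{\left(10 \right)} \right)} = \left(\frac{63}{16} + \frac{4}{13} \left(-6\right)\right) - 39 = \left(\frac{63}{16} - \frac{24}{13}\right) - 39 = \frac{435}{208} - 39 = - \frac{7677}{208}$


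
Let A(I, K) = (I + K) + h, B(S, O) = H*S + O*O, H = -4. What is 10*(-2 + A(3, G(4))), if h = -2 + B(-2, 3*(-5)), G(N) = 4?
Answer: 2360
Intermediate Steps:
B(S, O) = O² - 4*S (B(S, O) = -4*S + O*O = -4*S + O² = O² - 4*S)
h = 231 (h = -2 + ((3*(-5))² - 4*(-2)) = -2 + ((-15)² + 8) = -2 + (225 + 8) = -2 + 233 = 231)
A(I, K) = 231 + I + K (A(I, K) = (I + K) + 231 = 231 + I + K)
10*(-2 + A(3, G(4))) = 10*(-2 + (231 + 3 + 4)) = 10*(-2 + 238) = 10*236 = 2360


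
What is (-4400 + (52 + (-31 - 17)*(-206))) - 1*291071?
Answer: -285531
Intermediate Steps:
(-4400 + (52 + (-31 - 17)*(-206))) - 1*291071 = (-4400 + (52 - 48*(-206))) - 291071 = (-4400 + (52 + 9888)) - 291071 = (-4400 + 9940) - 291071 = 5540 - 291071 = -285531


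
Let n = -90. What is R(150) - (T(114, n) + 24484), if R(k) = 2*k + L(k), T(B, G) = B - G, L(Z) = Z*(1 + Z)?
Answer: -1738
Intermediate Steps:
R(k) = 2*k + k*(1 + k)
R(150) - (T(114, n) + 24484) = 150*(3 + 150) - ((114 - 1*(-90)) + 24484) = 150*153 - ((114 + 90) + 24484) = 22950 - (204 + 24484) = 22950 - 1*24688 = 22950 - 24688 = -1738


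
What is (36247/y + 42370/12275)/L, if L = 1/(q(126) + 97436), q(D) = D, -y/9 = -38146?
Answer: 146256619629601/421417935 ≈ 3.4706e+5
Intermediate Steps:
y = 343314 (y = -9*(-38146) = 343314)
L = 1/97562 (L = 1/(126 + 97436) = 1/97562 ≈ 1.0250e-5)
(36247/y + 42370/12275)/L = (36247/343314 + 42370/12275)/(1/97562) = (36247*(1/343314) + 42370*(1/12275))*97562 = (36247/343314 + 8474/2455)*97562 = (2998229221/842835870)*97562 = 146256619629601/421417935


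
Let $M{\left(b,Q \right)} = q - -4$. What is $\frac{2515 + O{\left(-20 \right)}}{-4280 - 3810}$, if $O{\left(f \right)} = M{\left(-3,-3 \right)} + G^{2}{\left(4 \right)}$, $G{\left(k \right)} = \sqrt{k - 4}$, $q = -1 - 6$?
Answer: $- \frac{1256}{4045} \approx -0.31051$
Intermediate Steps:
$q = -7$ ($q = -1 - 6 = -7$)
$G{\left(k \right)} = \sqrt{-4 + k}$
$M{\left(b,Q \right)} = -3$ ($M{\left(b,Q \right)} = -7 - -4 = -7 + 4 = -3$)
$O{\left(f \right)} = -3$ ($O{\left(f \right)} = -3 + \left(\sqrt{-4 + 4}\right)^{2} = -3 + \left(\sqrt{0}\right)^{2} = -3 + 0^{2} = -3 + 0 = -3$)
$\frac{2515 + O{\left(-20 \right)}}{-4280 - 3810} = \frac{2515 - 3}{-4280 - 3810} = \frac{2512}{-8090} = 2512 \left(- \frac{1}{8090}\right) = - \frac{1256}{4045}$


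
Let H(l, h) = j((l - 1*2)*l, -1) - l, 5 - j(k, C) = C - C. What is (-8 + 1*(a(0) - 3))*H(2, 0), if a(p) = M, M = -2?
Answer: -39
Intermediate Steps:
j(k, C) = 5 (j(k, C) = 5 - (C - C) = 5 - 1*0 = 5 + 0 = 5)
H(l, h) = 5 - l
a(p) = -2
(-8 + 1*(a(0) - 3))*H(2, 0) = (-8 + 1*(-2 - 3))*(5 - 1*2) = (-8 + 1*(-5))*(5 - 2) = (-8 - 5)*3 = -13*3 = -39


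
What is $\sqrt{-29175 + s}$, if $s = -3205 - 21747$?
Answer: $i \sqrt{54127} \approx 232.65 i$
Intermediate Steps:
$s = -24952$
$\sqrt{-29175 + s} = \sqrt{-29175 - 24952} = \sqrt{-54127} = i \sqrt{54127}$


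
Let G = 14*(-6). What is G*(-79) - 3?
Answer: 6633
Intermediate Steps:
G = -84
G*(-79) - 3 = -84*(-79) - 3 = 6636 - 3 = 6633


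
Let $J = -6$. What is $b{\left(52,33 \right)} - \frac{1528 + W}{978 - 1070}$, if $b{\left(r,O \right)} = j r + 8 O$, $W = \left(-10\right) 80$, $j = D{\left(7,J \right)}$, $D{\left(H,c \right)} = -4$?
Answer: $\frac{1470}{23} \approx 63.913$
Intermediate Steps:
$j = -4$
$W = -800$
$b{\left(r,O \right)} = - 4 r + 8 O$
$b{\left(52,33 \right)} - \frac{1528 + W}{978 - 1070} = \left(\left(-4\right) 52 + 8 \cdot 33\right) - \frac{1528 - 800}{978 - 1070} = \left(-208 + 264\right) - \frac{728}{-92} = 56 - 728 \left(- \frac{1}{92}\right) = 56 - - \frac{182}{23} = 56 + \frac{182}{23} = \frac{1470}{23}$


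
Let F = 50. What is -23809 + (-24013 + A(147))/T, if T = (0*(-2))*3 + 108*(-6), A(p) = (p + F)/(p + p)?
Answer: -4528840583/190512 ≈ -23772.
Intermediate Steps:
A(p) = (50 + p)/(2*p) (A(p) = (p + 50)/(p + p) = (50 + p)/((2*p)) = (50 + p)*(1/(2*p)) = (50 + p)/(2*p))
T = -648 (T = 0*3 - 648 = 0 - 648 = -648)
-23809 + (-24013 + A(147))/T = -23809 + (-24013 + (1/2)*(50 + 147)/147)/(-648) = -23809 + (-24013 + (1/2)*(1/147)*197)*(-1/648) = -23809 + (-24013 + 197/294)*(-1/648) = -23809 - 7059625/294*(-1/648) = -23809 + 7059625/190512 = -4528840583/190512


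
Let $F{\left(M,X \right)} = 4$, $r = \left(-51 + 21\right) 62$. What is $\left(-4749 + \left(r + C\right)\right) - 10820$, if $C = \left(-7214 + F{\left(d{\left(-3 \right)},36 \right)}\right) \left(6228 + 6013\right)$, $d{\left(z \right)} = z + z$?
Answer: $-88275039$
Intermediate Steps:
$r = -1860$ ($r = \left(-30\right) 62 = -1860$)
$d{\left(z \right)} = 2 z$
$C = -88257610$ ($C = \left(-7214 + 4\right) \left(6228 + 6013\right) = \left(-7210\right) 12241 = -88257610$)
$\left(-4749 + \left(r + C\right)\right) - 10820 = \left(-4749 - 88259470\right) - 10820 = -88264219 - 10820 = -88275039$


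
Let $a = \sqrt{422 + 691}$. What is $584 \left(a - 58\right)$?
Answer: $-33872 + 584 \sqrt{1113} \approx -14389.0$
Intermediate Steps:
$a = \sqrt{1113} \approx 33.362$
$584 \left(a - 58\right) = 584 \left(\sqrt{1113} - 58\right) = 584 \left(-58 + \sqrt{1113}\right) = -33872 + 584 \sqrt{1113}$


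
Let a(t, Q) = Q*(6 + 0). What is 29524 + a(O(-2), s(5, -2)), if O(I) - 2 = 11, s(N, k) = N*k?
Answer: 29464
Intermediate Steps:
O(I) = 13 (O(I) = 2 + 11 = 13)
a(t, Q) = 6*Q (a(t, Q) = Q*6 = 6*Q)
29524 + a(O(-2), s(5, -2)) = 29524 + 6*(5*(-2)) = 29524 + 6*(-10) = 29524 - 60 = 29464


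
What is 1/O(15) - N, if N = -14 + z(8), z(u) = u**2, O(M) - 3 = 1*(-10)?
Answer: -351/7 ≈ -50.143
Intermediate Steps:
O(M) = -7 (O(M) = 3 + 1*(-10) = 3 - 10 = -7)
N = 50 (N = -14 + 8**2 = -14 + 64 = 50)
1/O(15) - N = 1/(-7) - 1*50 = -1/7 - 50 = -351/7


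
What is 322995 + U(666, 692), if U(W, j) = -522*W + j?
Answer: -23965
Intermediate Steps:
U(W, j) = j - 522*W
322995 + U(666, 692) = 322995 + (692 - 522*666) = 322995 + (692 - 347652) = 322995 - 346960 = -23965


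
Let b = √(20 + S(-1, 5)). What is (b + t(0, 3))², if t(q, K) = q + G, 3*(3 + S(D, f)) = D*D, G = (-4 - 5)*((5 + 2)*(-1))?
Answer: 11959/3 + 84*√39 ≈ 4510.9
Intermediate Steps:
G = 63 (G = -63*(-1) = -9*(-7) = 63)
S(D, f) = -3 + D²/3 (S(D, f) = -3 + (D*D)/3 = -3 + D²/3)
t(q, K) = 63 + q (t(q, K) = q + 63 = 63 + q)
b = 2*√39/3 (b = √(20 + (-3 + (⅓)*(-1)²)) = √(20 + (-3 + (⅓)*1)) = √(20 + (-3 + ⅓)) = √(20 - 8/3) = √(52/3) = 2*√39/3 ≈ 4.1633)
(b + t(0, 3))² = (2*√39/3 + (63 + 0))² = (2*√39/3 + 63)² = (63 + 2*√39/3)²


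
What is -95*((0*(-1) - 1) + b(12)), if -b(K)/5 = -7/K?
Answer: -2185/12 ≈ -182.08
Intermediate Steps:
b(K) = 35/K (b(K) = -(-35)/K = 35/K)
-95*((0*(-1) - 1) + b(12)) = -95*((0*(-1) - 1) + 35/12) = -95*((0 - 1) + 35*(1/12)) = -95*(-1 + 35/12) = -95*23/12 = -2185/12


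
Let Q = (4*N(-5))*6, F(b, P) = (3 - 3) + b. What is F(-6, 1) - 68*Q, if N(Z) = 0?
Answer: -6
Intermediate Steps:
F(b, P) = b (F(b, P) = 0 + b = b)
Q = 0 (Q = (4*0)*6 = 0*6 = 0)
F(-6, 1) - 68*Q = -6 - 68*0 = -6 + 0 = -6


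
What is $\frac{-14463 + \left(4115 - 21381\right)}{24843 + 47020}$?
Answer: $- \frac{31729}{71863} \approx -0.44152$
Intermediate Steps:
$\frac{-14463 + \left(4115 - 21381\right)}{24843 + 47020} = \frac{-14463 - 17266}{71863} = \left(-31729\right) \frac{1}{71863} = - \frac{31729}{71863}$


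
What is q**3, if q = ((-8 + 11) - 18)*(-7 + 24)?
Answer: -16581375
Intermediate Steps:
q = -255 (q = (3 - 18)*17 = -15*17 = -255)
q**3 = (-255)**3 = -16581375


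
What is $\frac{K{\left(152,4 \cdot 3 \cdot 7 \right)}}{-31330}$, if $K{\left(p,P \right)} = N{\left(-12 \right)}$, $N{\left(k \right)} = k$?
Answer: $\frac{6}{15665} \approx 0.00038302$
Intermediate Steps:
$K{\left(p,P \right)} = -12$
$\frac{K{\left(152,4 \cdot 3 \cdot 7 \right)}}{-31330} = - \frac{12}{-31330} = \left(-12\right) \left(- \frac{1}{31330}\right) = \frac{6}{15665}$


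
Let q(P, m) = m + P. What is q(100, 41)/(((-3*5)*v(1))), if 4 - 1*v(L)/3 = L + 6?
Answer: 47/45 ≈ 1.0444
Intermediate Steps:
q(P, m) = P + m
v(L) = -6 - 3*L (v(L) = 12 - 3*(L + 6) = 12 - 3*(6 + L) = 12 + (-18 - 3*L) = -6 - 3*L)
q(100, 41)/(((-3*5)*v(1))) = (100 + 41)/(((-3*5)*(-6 - 3*1))) = 141/((-15*(-6 - 3))) = 141/((-15*(-9))) = 141/135 = 141*(1/135) = 47/45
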